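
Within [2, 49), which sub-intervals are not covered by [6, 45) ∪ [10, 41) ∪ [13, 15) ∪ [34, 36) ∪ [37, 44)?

[2, 6) ∪ [45, 49)

After merging, the occupied span is [6, 45).
Gaps within [2, 49): [2, 6), [45, 49).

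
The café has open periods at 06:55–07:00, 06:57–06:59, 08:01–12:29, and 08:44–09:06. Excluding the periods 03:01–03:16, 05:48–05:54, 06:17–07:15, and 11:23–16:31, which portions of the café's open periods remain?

08:01–11:23

First set merges to 06:55–07:00, 08:01–12:29.
06:55–07:00 lies entirely inside B → drops out.
08:01–12:29 with B removed leaves 08:01–11:23.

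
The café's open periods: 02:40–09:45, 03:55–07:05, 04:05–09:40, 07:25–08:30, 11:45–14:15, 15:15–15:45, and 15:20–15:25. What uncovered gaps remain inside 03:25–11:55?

The merged coverage is 02:40–09:45, 11:45–14:15, 15:15–15:45.
Uncovered inside 03:25–11:55: 09:45–11:45.

09:45–11:45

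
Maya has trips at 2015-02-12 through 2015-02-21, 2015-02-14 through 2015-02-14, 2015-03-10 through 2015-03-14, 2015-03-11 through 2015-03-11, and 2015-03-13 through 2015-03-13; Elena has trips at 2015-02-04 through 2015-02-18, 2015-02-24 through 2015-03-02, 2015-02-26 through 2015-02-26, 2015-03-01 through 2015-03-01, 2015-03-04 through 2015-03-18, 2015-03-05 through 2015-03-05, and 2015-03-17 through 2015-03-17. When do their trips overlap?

A, merged: 2015-02-12 through 2015-02-21, 2015-03-10 through 2015-03-14.
B, merged: 2015-02-04 through 2015-02-18, 2015-02-24 through 2015-03-02, 2015-03-04 through 2015-03-18.
2015-02-12 through 2015-02-21 ∩ B → 2015-02-12 through 2015-02-18.
2015-03-10 through 2015-03-14 ∩ B → 2015-03-10 through 2015-03-14.

2015-02-12 through 2015-02-18, 2015-03-10 through 2015-03-14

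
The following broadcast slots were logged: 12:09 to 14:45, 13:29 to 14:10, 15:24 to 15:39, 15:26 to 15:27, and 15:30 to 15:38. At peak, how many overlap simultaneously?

Walk the sorted start/end points keeping a running depth.
The depth first hits 2 at 13:29.

2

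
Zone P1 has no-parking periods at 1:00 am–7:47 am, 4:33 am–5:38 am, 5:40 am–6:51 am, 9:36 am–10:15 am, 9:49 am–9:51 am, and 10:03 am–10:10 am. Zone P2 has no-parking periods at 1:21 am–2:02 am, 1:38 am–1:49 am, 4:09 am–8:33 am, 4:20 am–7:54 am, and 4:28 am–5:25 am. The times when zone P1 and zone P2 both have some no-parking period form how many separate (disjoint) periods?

Merge the first list: 1:00 am–7:47 am, 9:36 am–10:15 am.
Merge the second list: 1:21 am–2:02 am, 4:09 am–8:33 am.
A ∩ B = 1:21 am–2:02 am, 4:09 am–7:47 am.
That is 2 disjoint pieces.

2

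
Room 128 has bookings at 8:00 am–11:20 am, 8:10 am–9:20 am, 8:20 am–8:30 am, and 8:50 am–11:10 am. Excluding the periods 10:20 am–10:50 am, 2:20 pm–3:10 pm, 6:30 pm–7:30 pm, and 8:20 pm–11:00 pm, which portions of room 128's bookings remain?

First set merges to 8:00 am-11:20 am.
8:00 am-11:20 am with B removed leaves 8:00 am-10:20 am, 10:50 am-11:20 am.

8:00 am-10:20 am, 10:50 am-11:20 am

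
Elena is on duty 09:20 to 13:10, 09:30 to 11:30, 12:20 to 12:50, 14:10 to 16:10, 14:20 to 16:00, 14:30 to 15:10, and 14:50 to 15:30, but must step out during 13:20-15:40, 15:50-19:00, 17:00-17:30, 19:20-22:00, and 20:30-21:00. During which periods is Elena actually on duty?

09:20–13:10, 15:40–15:50

A, merged: 09:20–13:10, 14:10–16:10.
B, merged: 13:20–15:40, 15:50–19:00, 19:20–22:00.
09:20–13:10: nothing removed.
14:10–16:10 \ B = 15:40–15:50.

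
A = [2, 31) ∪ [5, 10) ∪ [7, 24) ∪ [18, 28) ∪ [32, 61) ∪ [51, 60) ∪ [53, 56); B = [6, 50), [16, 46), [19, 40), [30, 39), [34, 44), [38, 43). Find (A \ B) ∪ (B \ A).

Merge the first list: [2, 31), [32, 61).
Merge the second list: [6, 50).
Only in the first: [2, 6), [50, 61).
Only in the second: [31, 32).
Together these are the periods covered by exactly one.

[2, 6) ∪ [31, 32) ∪ [50, 61)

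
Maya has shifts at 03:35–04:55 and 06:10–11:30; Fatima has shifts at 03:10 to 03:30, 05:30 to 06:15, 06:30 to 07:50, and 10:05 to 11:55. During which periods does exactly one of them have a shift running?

03:10-03:30, 03:35-04:55, 05:30-06:10, 06:15-06:30, 07:50-10:05, 11:30-11:55

A \ B = 03:35-04:55, 06:15-06:30, 07:50-10:05.
B \ A = 03:10-03:30, 05:30-06:10, 11:30-11:55.
Union of the two gives the symmetric difference.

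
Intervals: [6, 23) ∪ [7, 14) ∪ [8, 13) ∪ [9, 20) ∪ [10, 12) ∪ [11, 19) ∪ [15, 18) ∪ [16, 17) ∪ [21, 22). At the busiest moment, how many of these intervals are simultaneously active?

6

At 11, 6 of the intervals are simultaneously active.
No point has more.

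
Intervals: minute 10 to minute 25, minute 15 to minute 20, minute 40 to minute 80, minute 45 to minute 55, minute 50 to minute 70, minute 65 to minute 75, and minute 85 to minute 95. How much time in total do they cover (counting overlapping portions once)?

Merged: minute 10 to minute 25, minute 40 to minute 80, minute 85 to minute 95.
Lengths: 15 minutes + 40 minutes + 10 minutes = 65 minutes.

65 minutes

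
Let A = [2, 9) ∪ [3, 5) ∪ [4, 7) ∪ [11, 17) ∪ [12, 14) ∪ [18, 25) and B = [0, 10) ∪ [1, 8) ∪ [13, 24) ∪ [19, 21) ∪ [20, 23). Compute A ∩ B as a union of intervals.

[2, 9) ∪ [13, 17) ∪ [18, 24)

First set merges to [2, 9), [11, 17), [18, 25).
Second set merges to [0, 10), [13, 24).
[2, 9) ∩ B → [2, 9).
[11, 17) ∩ B → [13, 17).
[18, 25) ∩ B → [18, 24).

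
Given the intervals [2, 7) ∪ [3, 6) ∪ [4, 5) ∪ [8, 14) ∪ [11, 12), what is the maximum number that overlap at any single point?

3

Walk the sorted start/end points keeping a running depth.
The depth first hits 3 at 4.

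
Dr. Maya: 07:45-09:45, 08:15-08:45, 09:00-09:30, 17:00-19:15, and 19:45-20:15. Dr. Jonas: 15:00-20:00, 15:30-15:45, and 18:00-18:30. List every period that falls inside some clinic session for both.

A, merged: 07:45-09:45, 17:00-19:15, 19:45-20:15.
B, merged: 15:00-20:00.
07:45-09:45: no overlap with the second set.
17:00-19:15 meets the second set on 17:00-19:15.
19:45-20:15 meets the second set on 19:45-20:00.

17:00-19:15, 19:45-20:00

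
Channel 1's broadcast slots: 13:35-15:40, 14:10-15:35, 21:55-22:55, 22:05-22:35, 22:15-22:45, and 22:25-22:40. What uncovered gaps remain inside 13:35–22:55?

15:40–21:55

After merging, the occupied span is 13:35–15:40, 21:55–22:55.
Gaps within 13:35–22:55: 15:40–21:55.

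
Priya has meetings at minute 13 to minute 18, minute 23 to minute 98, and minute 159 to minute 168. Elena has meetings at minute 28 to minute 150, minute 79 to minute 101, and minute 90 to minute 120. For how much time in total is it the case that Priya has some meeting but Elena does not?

19 minutes

Merge the second list: minute 28 to minute 150.
A \ B = minute 13 to minute 18, minute 23 to minute 28, minute 159 to minute 168.
Total: 5 minutes + 5 minutes + 9 minutes = 19 minutes.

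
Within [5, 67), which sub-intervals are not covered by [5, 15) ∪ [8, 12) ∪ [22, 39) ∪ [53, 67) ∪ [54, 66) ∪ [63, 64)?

[15, 22) ∪ [39, 53)

The merged coverage is [5, 15), [22, 39), [53, 67).
Uncovered inside [5, 67): [15, 22), [39, 53).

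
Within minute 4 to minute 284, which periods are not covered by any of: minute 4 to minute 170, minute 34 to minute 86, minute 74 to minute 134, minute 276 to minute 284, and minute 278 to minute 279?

The merged coverage is minute 4 to minute 170, minute 276 to minute 284.
Gaps within minute 4 to minute 284: minute 170 to minute 276.

minute 170 to minute 276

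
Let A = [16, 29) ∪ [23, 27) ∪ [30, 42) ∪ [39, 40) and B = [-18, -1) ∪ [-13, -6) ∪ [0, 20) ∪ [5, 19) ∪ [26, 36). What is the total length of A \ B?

12

Merge the first list: [16, 29), [30, 42).
Merge the second list: [-18, -1), [0, 20), [26, 36).
A \ B = [20, 26), [36, 42).
Total: 6 + 6 = 12.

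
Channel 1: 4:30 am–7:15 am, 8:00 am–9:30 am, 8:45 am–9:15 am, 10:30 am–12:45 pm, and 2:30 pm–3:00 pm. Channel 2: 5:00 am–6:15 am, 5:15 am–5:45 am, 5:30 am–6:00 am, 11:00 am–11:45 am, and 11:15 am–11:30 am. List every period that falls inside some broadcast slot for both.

5:00 am–6:15 am, 11:00 am–11:45 am

Merge the first list: 4:30 am–7:15 am, 8:00 am–9:30 am, 10:30 am–12:45 pm, 2:30 pm–3:00 pm.
Merge the second list: 5:00 am–6:15 am, 11:00 am–11:45 am.
4:30 am–7:15 am ∩ B → 5:00 am–6:15 am.
8:00 am–9:30 am meets no B interval.
10:30 am–12:45 pm ∩ B → 11:00 am–11:45 am.
2:30 pm–3:00 pm meets no B interval.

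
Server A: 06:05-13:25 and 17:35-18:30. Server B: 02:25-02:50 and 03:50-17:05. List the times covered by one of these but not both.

02:25–02:50, 03:50–06:05, 13:25–17:05, 17:35–18:30

A but not B: 17:35–18:30.
B but not A: 02:25–02:50, 03:50–06:05, 13:25–17:05.
Combining gives A △ B.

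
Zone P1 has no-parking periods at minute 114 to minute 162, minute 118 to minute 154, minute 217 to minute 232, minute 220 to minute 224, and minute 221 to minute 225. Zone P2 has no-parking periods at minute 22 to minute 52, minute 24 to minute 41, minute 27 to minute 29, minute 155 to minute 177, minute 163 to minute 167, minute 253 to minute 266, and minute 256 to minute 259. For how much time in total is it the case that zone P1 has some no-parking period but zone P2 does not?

First set merges to minute 114 to minute 162, minute 217 to minute 232.
Second set merges to minute 22 to minute 52, minute 155 to minute 177, minute 253 to minute 266.
A \ B = minute 114 to minute 155, minute 217 to minute 232.
Total: 41 minutes + 15 minutes = 56 minutes.

56 minutes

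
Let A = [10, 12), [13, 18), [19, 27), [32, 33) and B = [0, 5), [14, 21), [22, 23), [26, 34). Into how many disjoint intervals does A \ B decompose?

4

A \ B = [10, 12), [13, 14), [21, 22), [23, 26).
That is 4 disjoint pieces.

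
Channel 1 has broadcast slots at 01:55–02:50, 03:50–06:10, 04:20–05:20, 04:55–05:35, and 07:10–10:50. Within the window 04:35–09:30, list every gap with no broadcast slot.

06:10–07:10

Covered (merged): 01:55–02:50, 03:50–06:10, 07:10–10:50.
Complement within 04:35–09:30: 06:10–07:10.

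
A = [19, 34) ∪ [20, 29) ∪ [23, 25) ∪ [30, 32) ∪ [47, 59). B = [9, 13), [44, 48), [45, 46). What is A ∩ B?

First set merges to [19, 34), [47, 59).
Second set merges to [9, 13), [44, 48).
[19, 34) meets no B interval.
[47, 59) ∩ B → [47, 48).

[47, 48)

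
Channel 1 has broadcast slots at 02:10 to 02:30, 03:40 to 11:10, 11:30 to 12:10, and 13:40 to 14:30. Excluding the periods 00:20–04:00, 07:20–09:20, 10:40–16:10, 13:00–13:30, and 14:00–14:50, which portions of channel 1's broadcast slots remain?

Second set merges to 00:20-04:00, 07:20-09:20, 10:40-16:10.
02:10-02:30: entirely removed.
03:40-11:10 \ B = 04:00-07:20, 09:20-10:40.
11:30-12:10: entirely removed.
13:40-14:30: entirely removed.

04:00-07:20, 09:20-10:40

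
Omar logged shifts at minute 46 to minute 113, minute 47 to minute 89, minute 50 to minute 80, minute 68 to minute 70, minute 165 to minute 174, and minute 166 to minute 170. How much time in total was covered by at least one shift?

76 minutes

Merged: minute 46 to minute 113, minute 165 to minute 174.
Lengths: 67 minutes + 9 minutes = 76 minutes.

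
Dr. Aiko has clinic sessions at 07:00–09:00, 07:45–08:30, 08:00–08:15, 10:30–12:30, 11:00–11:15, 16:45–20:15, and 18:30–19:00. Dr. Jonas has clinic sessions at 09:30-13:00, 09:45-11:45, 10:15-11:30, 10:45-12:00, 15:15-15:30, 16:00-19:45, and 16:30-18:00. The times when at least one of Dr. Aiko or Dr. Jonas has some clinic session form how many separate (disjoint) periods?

4

First set merges to 07:00-09:00, 10:30-12:30, 16:45-20:15.
Second set merges to 09:30-13:00, 15:15-15:30, 16:00-19:45.
A ∪ B = 07:00-09:00, 09:30-13:00, 15:15-15:30, 16:00-20:15.
That is 4 disjoint pieces.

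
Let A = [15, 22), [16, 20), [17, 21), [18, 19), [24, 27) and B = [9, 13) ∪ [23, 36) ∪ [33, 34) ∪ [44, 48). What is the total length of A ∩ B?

Merge the first list: [15, 22), [24, 27).
Merge the second list: [9, 13), [23, 36), [44, 48).
A ∩ B = [24, 27).
Total: 3.

3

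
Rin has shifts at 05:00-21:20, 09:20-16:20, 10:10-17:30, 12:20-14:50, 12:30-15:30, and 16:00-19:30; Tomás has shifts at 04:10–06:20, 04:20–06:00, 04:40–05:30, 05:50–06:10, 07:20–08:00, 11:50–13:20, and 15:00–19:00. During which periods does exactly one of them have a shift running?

04:10-05:00, 06:20-07:20, 08:00-11:50, 13:20-15:00, 19:00-21:20

First set merges to 05:00-21:20.
Second set merges to 04:10-06:20, 07:20-08:00, 11:50-13:20, 15:00-19:00.
Only in the first: 06:20-07:20, 08:00-11:50, 13:20-15:00, 19:00-21:20.
Only in the second: 04:10-05:00.
Together these are the periods covered by exactly one.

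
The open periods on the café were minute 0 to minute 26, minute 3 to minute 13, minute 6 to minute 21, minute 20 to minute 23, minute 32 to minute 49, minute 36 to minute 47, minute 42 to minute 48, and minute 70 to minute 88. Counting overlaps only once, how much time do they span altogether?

Merged: minute 0 to minute 26, minute 32 to minute 49, minute 70 to minute 88.
Lengths: 26 minutes + 17 minutes + 18 minutes = 61 minutes.

61 minutes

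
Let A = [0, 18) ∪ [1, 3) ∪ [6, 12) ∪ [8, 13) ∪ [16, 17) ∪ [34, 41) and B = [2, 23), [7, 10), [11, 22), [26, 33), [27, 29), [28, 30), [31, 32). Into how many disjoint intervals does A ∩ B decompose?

A, merged: [0, 18), [34, 41).
B, merged: [2, 23), [26, 33).
A ∩ B = [2, 18).
That is 1 disjoint piece.

1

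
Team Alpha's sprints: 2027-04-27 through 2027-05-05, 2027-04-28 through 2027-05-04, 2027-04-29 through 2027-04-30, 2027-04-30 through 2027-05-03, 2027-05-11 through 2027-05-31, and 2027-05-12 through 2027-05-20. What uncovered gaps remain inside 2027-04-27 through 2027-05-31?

2027-05-06 through 2027-05-10

Covered (merged): 2027-04-27 through 2027-05-05, 2027-05-11 through 2027-05-31.
Uncovered inside 2027-04-27 through 2027-05-31: 2027-05-06 through 2027-05-10.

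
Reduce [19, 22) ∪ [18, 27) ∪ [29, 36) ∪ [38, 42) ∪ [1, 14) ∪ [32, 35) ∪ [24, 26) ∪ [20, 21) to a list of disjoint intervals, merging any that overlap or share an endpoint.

[1, 14) ∪ [18, 27) ∪ [29, 36) ∪ [38, 42)

Sort by start: [1, 14), [18, 27), [19, 22), [20, 21), [24, 26), [29, 36), [32, 35), [38, 42).
[18, 27) is disjoint → start new block.
[19, 22) overlaps/touches [18, 27) → extend to [18, 27).
[20, 21) overlaps/touches [18, 27) → extend to [18, 27).
[24, 26) overlaps/touches [18, 27) → extend to [18, 27).
[29, 36) is disjoint → start new block.
[32, 35) overlaps/touches [29, 36) → extend to [29, 36).
[38, 42) is disjoint → start new block.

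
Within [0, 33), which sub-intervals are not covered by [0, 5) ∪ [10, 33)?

The merged coverage is [0, 5), [10, 33).
Complement within [0, 33): [5, 10).

[5, 10)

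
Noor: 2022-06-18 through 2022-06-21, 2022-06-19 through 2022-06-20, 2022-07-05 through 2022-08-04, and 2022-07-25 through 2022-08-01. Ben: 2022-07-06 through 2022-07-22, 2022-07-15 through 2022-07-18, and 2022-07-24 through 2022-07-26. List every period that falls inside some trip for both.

First set merges to 2022-06-18 through 2022-06-21, 2022-07-05 through 2022-08-04.
Second set merges to 2022-07-06 through 2022-07-22, 2022-07-24 through 2022-07-26.
2022-06-18 through 2022-06-21 falls entirely outside B.
2022-07-05 through 2022-08-04 overlaps B on 2022-07-06 through 2022-07-22, 2022-07-24 through 2022-07-26.

2022-07-06 through 2022-07-22, 2022-07-24 through 2022-07-26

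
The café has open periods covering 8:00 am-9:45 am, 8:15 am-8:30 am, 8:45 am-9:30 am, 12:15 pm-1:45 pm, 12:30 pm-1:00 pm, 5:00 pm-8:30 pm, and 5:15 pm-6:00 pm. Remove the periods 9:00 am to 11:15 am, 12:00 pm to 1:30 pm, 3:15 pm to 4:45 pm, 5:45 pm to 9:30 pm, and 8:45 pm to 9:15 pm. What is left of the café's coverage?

8:00 am–9:00 am, 1:30 pm–1:45 pm, 5:00 pm–5:45 pm

A, merged: 8:00 am–9:45 am, 12:15 pm–1:45 pm, 5:00 pm–8:30 pm.
B, merged: 9:00 am–11:15 am, 12:00 pm–1:30 pm, 3:15 pm–4:45 pm, 5:45 pm–9:30 pm.
8:00 am–9:45 am minus B → 8:00 am–9:00 am.
12:15 pm–1:45 pm minus B → 1:30 pm–1:45 pm.
5:00 pm–8:30 pm minus B → 5:00 pm–5:45 pm.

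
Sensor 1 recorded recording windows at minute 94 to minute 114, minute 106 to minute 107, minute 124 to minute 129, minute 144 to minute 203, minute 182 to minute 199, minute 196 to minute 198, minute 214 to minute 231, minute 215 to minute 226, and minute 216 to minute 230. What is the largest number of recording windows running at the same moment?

3

Walk the sorted start/end points keeping a running depth.
The depth first hits 3 at minute 196.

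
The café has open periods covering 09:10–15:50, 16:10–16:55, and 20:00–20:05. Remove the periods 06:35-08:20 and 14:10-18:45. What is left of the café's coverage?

09:10–14:10, 20:00–20:05

09:10–15:50 \ B = 09:10–14:10.
16:10–16:55: entirely removed.
20:00–20:05: nothing removed.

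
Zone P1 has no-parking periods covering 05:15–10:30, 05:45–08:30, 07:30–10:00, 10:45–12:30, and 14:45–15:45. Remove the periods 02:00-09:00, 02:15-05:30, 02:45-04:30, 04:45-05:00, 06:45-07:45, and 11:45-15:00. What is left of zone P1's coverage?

09:00-10:30, 10:45-11:45, 15:00-15:45

First set merges to 05:15-10:30, 10:45-12:30, 14:45-15:45.
Second set merges to 02:00-09:00, 11:45-15:00.
05:15-10:30 minus B → 09:00-10:30.
10:45-12:30 minus B → 10:45-11:45.
14:45-15:45 minus B → 15:00-15:45.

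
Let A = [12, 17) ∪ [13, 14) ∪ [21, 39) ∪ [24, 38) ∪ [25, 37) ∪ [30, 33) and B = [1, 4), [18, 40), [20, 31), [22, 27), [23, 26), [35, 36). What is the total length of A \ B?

5

First set merges to [12, 17), [21, 39).
Second set merges to [1, 4), [18, 40).
A \ B = [12, 17).
Total: 5.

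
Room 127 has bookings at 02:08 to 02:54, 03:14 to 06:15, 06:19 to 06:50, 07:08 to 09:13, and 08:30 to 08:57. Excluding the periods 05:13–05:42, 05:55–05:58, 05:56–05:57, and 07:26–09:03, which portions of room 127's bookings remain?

First set merges to 02:08–02:54, 03:14–06:15, 06:19–06:50, 07:08–09:13.
Second set merges to 05:13–05:42, 05:55–05:58, 07:26–09:03.
02:08–02:54: nothing removed.
03:14–06:15 \ B = 03:14–05:13, 05:42–05:55, 05:58–06:15.
06:19–06:50: nothing removed.
07:08–09:13 \ B = 07:08–07:26, 09:03–09:13.

02:08–02:54, 03:14–05:13, 05:42–05:55, 05:58–06:15, 06:19–06:50, 07:08–07:26, 09:03–09:13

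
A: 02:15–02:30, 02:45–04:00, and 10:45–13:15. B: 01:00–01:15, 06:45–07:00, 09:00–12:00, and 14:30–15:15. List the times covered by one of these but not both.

01:00–01:15, 02:15–02:30, 02:45–04:00, 06:45–07:00, 09:00–10:45, 12:00–13:15, 14:30–15:15

Only in the first: 02:15–02:30, 02:45–04:00, 12:00–13:15.
Only in the second: 01:00–01:15, 06:45–07:00, 09:00–10:45, 14:30–15:15.
Together these are the periods covered by exactly one.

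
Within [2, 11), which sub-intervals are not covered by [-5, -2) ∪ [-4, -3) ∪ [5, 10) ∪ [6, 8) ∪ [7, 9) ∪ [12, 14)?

[2, 5) ∪ [10, 11)

The merged coverage is [-5, -2), [5, 10), [12, 14).
Gaps within [2, 11): [2, 5), [10, 11).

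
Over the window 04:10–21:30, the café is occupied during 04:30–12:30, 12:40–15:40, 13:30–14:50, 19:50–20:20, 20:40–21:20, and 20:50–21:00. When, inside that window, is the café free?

04:10–04:30, 12:30–12:40, 15:40–19:50, 20:20–20:40, 21:20–21:30

After merging, the occupied span is 04:30–12:30, 12:40–15:40, 19:50–20:20, 20:40–21:20.
Gaps within 04:10–21:30: 04:10–04:30, 12:30–12:40, 15:40–19:50, 20:20–20:40, 21:20–21:30.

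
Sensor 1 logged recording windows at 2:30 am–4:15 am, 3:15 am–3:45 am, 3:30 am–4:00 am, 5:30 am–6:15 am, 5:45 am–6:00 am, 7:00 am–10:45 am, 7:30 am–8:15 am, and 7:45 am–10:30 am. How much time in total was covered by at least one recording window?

6 h 15 min

Merged: 2:30 am–4:15 am, 5:30 am–6:15 am, 7:00 am–10:45 am.
Lengths: 1 h 45 min + 45 min + 3 h 45 min = 6 h 15 min.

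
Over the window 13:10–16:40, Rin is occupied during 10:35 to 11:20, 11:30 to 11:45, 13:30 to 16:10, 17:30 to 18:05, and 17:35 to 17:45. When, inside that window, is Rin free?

13:10–13:30, 16:10–16:40

Covered (merged): 10:35–11:20, 11:30–11:45, 13:30–16:10, 17:30–18:05.
Uncovered inside 13:10–16:40: 13:10–13:30, 16:10–16:40.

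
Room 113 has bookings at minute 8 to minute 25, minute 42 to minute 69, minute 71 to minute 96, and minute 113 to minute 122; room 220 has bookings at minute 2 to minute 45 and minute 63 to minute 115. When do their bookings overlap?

minute 8 to minute 25, minute 42 to minute 45, minute 63 to minute 69, minute 71 to minute 96, minute 113 to minute 115

minute 8 to minute 25 ∩ B → minute 8 to minute 25.
minute 42 to minute 69 ∩ B → minute 42 to minute 45, minute 63 to minute 69.
minute 71 to minute 96 ∩ B → minute 71 to minute 96.
minute 113 to minute 122 ∩ B → minute 113 to minute 115.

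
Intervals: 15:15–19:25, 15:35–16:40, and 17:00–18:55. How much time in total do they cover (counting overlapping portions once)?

4 h 10 min

Merged: 15:15–19:25.
Length: 4 h 10 min.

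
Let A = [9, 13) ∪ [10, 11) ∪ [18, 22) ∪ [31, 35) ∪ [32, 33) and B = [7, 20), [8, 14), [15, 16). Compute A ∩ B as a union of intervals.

[9, 13) ∪ [18, 20)

Merge the first list: [9, 13), [18, 22), [31, 35).
Merge the second list: [7, 20).
[9, 13) meets the second set on [9, 13).
[18, 22) meets the second set on [18, 20).
[31, 35): no overlap with the second set.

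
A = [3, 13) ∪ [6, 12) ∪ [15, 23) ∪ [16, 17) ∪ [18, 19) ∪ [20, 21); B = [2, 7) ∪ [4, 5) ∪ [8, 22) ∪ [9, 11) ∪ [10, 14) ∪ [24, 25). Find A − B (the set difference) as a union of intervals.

[7, 8) ∪ [22, 23)

First set merges to [3, 13), [15, 23).
Second set merges to [2, 7), [8, 22), [24, 25).
[3, 13) with B removed leaves [7, 8).
[15, 23) with B removed leaves [22, 23).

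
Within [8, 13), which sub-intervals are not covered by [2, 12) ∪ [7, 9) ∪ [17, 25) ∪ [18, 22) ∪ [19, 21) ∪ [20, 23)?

After merging, the occupied span is [2, 12), [17, 25).
Complement within [8, 13): [12, 13).

[12, 13)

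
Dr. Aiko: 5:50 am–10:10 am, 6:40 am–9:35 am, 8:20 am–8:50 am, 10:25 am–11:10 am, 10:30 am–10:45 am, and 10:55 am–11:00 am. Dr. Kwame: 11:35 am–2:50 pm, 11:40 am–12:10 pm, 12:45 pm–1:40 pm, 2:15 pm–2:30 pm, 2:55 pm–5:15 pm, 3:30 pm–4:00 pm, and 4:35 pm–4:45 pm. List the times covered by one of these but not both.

A, merged: 5:50 am-10:10 am, 10:25 am-11:10 am.
B, merged: 11:35 am-2:50 pm, 2:55 pm-5:15 pm.
A \ B = 5:50 am-10:10 am, 10:25 am-11:10 am.
B \ A = 11:35 am-2:50 pm, 2:55 pm-5:15 pm.
Union of the two gives the symmetric difference.

5:50 am-10:10 am, 10:25 am-11:10 am, 11:35 am-2:50 pm, 2:55 pm-5:15 pm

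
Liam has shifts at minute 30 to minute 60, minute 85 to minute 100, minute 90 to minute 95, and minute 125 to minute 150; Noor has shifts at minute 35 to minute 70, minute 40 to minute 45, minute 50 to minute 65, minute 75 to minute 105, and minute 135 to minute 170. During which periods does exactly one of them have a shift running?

First set merges to minute 30 to minute 60, minute 85 to minute 100, minute 125 to minute 150.
Second set merges to minute 35 to minute 70, minute 75 to minute 105, minute 135 to minute 170.
Only in the first: minute 30 to minute 35, minute 125 to minute 135.
Only in the second: minute 60 to minute 70, minute 75 to minute 85, minute 100 to minute 105, minute 150 to minute 170.
Together these are the periods covered by exactly one.

minute 30 to minute 35, minute 60 to minute 70, minute 75 to minute 85, minute 100 to minute 105, minute 125 to minute 135, minute 150 to minute 170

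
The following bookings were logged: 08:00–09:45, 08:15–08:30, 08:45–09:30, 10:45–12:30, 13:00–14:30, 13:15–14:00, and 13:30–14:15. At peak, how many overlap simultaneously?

Walk the sorted start/end points keeping a running depth.
The depth first hits 3 at 13:30.

3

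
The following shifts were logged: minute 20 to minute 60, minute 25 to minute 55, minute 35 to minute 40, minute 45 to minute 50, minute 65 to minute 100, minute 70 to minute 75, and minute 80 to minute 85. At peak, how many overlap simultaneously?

3

At minute 35, 3 of the intervals are simultaneously active.
No point has more.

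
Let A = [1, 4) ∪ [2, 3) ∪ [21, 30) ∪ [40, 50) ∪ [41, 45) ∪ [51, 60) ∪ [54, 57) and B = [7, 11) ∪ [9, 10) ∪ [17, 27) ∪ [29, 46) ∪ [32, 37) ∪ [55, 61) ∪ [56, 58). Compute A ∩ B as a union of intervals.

[21, 27) ∪ [29, 30) ∪ [40, 46) ∪ [55, 60)

First set merges to [1, 4), [21, 30), [40, 50), [51, 60).
Second set merges to [7, 11), [17, 27), [29, 46), [55, 61).
[1, 4) meets no B interval.
[21, 30) ∩ B → [21, 27), [29, 30).
[40, 50) ∩ B → [40, 46).
[51, 60) ∩ B → [55, 60).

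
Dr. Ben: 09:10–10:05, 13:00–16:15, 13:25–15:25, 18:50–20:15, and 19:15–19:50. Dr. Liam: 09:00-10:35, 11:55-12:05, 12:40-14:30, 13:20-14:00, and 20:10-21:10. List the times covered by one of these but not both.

A, merged: 09:10–10:05, 13:00–16:15, 18:50–20:15.
B, merged: 09:00–10:35, 11:55–12:05, 12:40–14:30, 20:10–21:10.
A \ B = 14:30–16:15, 18:50–20:10.
B \ A = 09:00–09:10, 10:05–10:35, 11:55–12:05, 12:40–13:00, 20:15–21:10.
Union of the two gives the symmetric difference.

09:00–09:10, 10:05–10:35, 11:55–12:05, 12:40–13:00, 14:30–16:15, 18:50–20:10, 20:15–21:10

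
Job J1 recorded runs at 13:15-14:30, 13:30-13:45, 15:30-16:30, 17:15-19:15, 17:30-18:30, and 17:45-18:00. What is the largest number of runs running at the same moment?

3

Sweep endpoints in order; track running count of active intervals.
Peak of 3 reached at 17:45.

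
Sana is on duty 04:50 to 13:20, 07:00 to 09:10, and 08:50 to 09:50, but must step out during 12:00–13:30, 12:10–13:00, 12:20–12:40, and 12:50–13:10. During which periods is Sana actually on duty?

Merge the first list: 04:50-13:20.
Merge the second list: 12:00-13:30.
04:50-13:20 with B removed leaves 04:50-12:00.

04:50-12:00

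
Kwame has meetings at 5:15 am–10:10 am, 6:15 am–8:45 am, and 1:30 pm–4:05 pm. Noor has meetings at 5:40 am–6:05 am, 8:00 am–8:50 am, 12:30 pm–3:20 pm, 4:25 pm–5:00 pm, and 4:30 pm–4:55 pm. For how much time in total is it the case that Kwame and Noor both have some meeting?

3 h 5 min

Merge the first list: 5:15 am–10:10 am, 1:30 pm–4:05 pm.
Merge the second list: 5:40 am–6:05 am, 8:00 am–8:50 am, 12:30 pm–3:20 pm, 4:25 pm–5:00 pm.
A ∩ B = 5:40 am–6:05 am, 8:00 am–8:50 am, 1:30 pm–3:20 pm.
Total: 25 min + 50 min + 1 h 50 min = 3 h 5 min.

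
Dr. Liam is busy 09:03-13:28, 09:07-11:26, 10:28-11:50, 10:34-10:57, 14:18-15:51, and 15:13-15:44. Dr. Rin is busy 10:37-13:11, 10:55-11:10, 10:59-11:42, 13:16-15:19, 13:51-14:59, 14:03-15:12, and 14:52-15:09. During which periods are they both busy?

A, merged: 09:03–13:28, 14:18–15:51.
B, merged: 10:37–13:11, 13:16–15:19.
09:03–13:28 ∩ B → 10:37–13:11, 13:16–13:28.
14:18–15:51 ∩ B → 14:18–15:19.

10:37–13:11, 13:16–13:28, 14:18–15:19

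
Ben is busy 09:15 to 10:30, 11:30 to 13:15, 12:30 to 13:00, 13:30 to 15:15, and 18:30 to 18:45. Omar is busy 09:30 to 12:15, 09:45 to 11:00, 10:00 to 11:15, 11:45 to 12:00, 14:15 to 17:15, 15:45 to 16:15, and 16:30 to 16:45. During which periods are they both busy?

09:30–10:30, 11:30–12:15, 14:15–15:15

A, merged: 09:15–10:30, 11:30–13:15, 13:30–15:15, 18:30–18:45.
B, merged: 09:30–12:15, 14:15–17:15.
09:15–10:30 overlaps B on 09:30–10:30.
11:30–13:15 overlaps B on 11:30–12:15.
13:30–15:15 overlaps B on 14:15–15:15.
18:30–18:45 falls entirely outside B.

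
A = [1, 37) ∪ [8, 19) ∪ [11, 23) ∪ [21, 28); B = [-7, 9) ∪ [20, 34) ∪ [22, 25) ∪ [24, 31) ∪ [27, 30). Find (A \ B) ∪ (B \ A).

[-7, 1) ∪ [9, 20) ∪ [34, 37)

A, merged: [1, 37).
B, merged: [-7, 9), [20, 34).
A but not B: [9, 20), [34, 37).
B but not A: [-7, 1).
Combining gives A △ B.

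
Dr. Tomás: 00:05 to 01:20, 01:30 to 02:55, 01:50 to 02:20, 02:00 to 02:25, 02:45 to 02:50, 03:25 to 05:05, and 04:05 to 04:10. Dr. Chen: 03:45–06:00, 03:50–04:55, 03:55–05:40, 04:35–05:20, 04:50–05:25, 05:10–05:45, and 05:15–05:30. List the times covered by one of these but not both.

First set merges to 00:05-01:20, 01:30-02:55, 03:25-05:05.
Second set merges to 03:45-06:00.
Only in the first: 00:05-01:20, 01:30-02:55, 03:25-03:45.
Only in the second: 05:05-06:00.
Together these are the periods covered by exactly one.

00:05-01:20, 01:30-02:55, 03:25-03:45, 05:05-06:00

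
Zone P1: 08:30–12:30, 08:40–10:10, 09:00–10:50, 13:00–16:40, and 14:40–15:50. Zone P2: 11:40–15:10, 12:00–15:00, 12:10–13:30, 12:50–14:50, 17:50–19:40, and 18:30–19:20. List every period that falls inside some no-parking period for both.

11:40–12:30, 13:00–15:10

First set merges to 08:30–12:30, 13:00–16:40.
Second set merges to 11:40–15:10, 17:50–19:40.
08:30–12:30 ∩ B → 11:40–12:30.
13:00–16:40 ∩ B → 13:00–15:10.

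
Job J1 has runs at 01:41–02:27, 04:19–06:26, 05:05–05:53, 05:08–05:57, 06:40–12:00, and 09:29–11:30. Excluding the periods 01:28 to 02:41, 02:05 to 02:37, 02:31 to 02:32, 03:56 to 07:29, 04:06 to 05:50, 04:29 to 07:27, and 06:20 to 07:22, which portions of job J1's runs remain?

A, merged: 01:41–02:27, 04:19–06:26, 06:40–12:00.
B, merged: 01:28–02:41, 03:56–07:29.
01:41–02:27: fully covered by B → removed.
04:19–06:26: fully covered by B → removed.
06:40–12:00 minus B → 07:29–12:00.

07:29–12:00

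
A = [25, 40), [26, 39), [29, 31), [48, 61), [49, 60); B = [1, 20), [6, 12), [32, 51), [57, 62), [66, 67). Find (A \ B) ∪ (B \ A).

[1, 20) ∪ [25, 32) ∪ [40, 48) ∪ [51, 57) ∪ [61, 62) ∪ [66, 67)

Merge the first list: [25, 40), [48, 61).
Merge the second list: [1, 20), [32, 51), [57, 62), [66, 67).
Only in the first: [25, 32), [51, 57).
Only in the second: [1, 20), [40, 48), [61, 62), [66, 67).
Together these are the periods covered by exactly one.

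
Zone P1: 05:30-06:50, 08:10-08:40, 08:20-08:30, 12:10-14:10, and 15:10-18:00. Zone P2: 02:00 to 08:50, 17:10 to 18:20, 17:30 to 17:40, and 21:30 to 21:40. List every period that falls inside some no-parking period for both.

05:30-06:50, 08:10-08:40, 17:10-18:00

Merge the first list: 05:30-06:50, 08:10-08:40, 12:10-14:10, 15:10-18:00.
Merge the second list: 02:00-08:50, 17:10-18:20, 21:30-21:40.
05:30-06:50 meets the second set on 05:30-06:50.
08:10-08:40 meets the second set on 08:10-08:40.
12:10-14:10: no overlap with the second set.
15:10-18:00 meets the second set on 17:10-18:00.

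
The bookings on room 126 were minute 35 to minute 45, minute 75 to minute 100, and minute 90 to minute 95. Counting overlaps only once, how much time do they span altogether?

35 minutes

Merged: minute 35 to minute 45, minute 75 to minute 100.
Lengths: 10 minutes + 25 minutes = 35 minutes.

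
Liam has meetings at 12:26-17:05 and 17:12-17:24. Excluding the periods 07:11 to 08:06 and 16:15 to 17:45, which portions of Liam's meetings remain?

12:26–17:05 \ B = 12:26–16:15.
17:12–17:24: entirely removed.

12:26–16:15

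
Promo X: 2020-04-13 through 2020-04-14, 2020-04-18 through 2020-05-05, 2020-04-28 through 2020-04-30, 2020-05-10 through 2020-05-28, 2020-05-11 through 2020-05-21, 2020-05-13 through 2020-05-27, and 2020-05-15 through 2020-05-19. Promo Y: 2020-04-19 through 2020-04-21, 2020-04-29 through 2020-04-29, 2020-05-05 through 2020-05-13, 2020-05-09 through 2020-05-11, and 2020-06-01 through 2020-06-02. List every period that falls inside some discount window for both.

2020-04-19 through 2020-04-21, 2020-04-29 through 2020-04-29, 2020-05-05 through 2020-05-05, 2020-05-10 through 2020-05-13

First set merges to 2020-04-13 through 2020-04-14, 2020-04-18 through 2020-05-05, 2020-05-10 through 2020-05-28.
Second set merges to 2020-04-19 through 2020-04-21, 2020-04-29 through 2020-04-29, 2020-05-05 through 2020-05-13, 2020-06-01 through 2020-06-02.
2020-04-13 through 2020-04-14 meets no B interval.
2020-04-18 through 2020-05-05 ∩ B → 2020-04-19 through 2020-04-21, 2020-04-29 through 2020-04-29, 2020-05-05 through 2020-05-05.
2020-05-10 through 2020-05-28 ∩ B → 2020-05-10 through 2020-05-13.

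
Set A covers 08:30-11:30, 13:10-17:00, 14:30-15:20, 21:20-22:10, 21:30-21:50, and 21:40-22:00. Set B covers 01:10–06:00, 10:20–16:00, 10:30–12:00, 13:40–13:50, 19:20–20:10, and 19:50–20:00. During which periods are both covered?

10:20-11:30, 13:10-16:00

First set merges to 08:30-11:30, 13:10-17:00, 21:20-22:10.
Second set merges to 01:10-06:00, 10:20-16:00, 19:20-20:10.
08:30-11:30 overlaps B on 10:20-11:30.
13:10-17:00 overlaps B on 13:10-16:00.
21:20-22:10 falls entirely outside B.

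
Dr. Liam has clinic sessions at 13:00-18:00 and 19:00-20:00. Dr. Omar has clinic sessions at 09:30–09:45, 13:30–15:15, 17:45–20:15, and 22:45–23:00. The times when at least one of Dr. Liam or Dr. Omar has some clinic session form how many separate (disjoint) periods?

A ∪ B = 09:30–09:45, 13:00–20:15, 22:45–23:00.
That is 3 disjoint pieces.

3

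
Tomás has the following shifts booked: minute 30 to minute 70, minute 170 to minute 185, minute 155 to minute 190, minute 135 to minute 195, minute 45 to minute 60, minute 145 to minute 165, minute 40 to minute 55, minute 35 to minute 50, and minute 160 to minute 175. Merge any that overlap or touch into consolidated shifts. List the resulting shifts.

Sort by start: minute 30 to minute 70, minute 35 to minute 50, minute 40 to minute 55, minute 45 to minute 60, minute 135 to minute 195, minute 145 to minute 165, minute 155 to minute 190, minute 160 to minute 175, minute 170 to minute 185.
minute 35 to minute 50 overlaps/touches minute 30 to minute 70 → extend to minute 30 to minute 70.
minute 40 to minute 55 overlaps/touches minute 30 to minute 70 → extend to minute 30 to minute 70.
minute 45 to minute 60 overlaps/touches minute 30 to minute 70 → extend to minute 30 to minute 70.
minute 135 to minute 195 is disjoint → start new block.
minute 145 to minute 165 overlaps/touches minute 135 to minute 195 → extend to minute 135 to minute 195.
minute 155 to minute 190 overlaps/touches minute 135 to minute 195 → extend to minute 135 to minute 195.
minute 160 to minute 175 overlaps/touches minute 135 to minute 195 → extend to minute 135 to minute 195.
minute 170 to minute 185 overlaps/touches minute 135 to minute 195 → extend to minute 135 to minute 195.

minute 30 to minute 70, minute 135 to minute 195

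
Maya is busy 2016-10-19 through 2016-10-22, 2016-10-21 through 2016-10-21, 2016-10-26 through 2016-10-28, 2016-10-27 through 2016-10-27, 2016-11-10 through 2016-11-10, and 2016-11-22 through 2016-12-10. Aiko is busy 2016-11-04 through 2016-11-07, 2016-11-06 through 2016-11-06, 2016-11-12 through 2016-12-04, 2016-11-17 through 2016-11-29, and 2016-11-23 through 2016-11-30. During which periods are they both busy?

A, merged: 2016-10-19 through 2016-10-22, 2016-10-26 through 2016-10-28, 2016-11-10 through 2016-11-10, 2016-11-22 through 2016-12-10.
B, merged: 2016-11-04 through 2016-11-07, 2016-11-12 through 2016-12-04.
2016-10-19 through 2016-10-22 falls entirely outside B.
2016-10-26 through 2016-10-28 falls entirely outside B.
2016-11-10 through 2016-11-10 falls entirely outside B.
2016-11-22 through 2016-12-10 overlaps B on 2016-11-22 through 2016-12-04.

2016-11-22 through 2016-12-04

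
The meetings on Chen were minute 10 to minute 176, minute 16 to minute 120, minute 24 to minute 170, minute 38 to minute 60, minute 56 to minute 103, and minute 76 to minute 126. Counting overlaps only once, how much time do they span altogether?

166 minutes

Merged: minute 10 to minute 176.
Length: 166 minutes.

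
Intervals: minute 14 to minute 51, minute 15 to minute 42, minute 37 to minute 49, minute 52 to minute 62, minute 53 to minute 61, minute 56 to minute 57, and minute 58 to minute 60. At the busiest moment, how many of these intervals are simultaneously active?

Walk the sorted start/end points keeping a running depth.
The depth first hits 3 at minute 37.

3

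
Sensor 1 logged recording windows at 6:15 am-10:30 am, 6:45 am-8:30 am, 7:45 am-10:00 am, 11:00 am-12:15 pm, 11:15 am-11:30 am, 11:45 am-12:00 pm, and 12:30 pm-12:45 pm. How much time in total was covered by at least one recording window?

5 h 45 min

Merged: 6:15 am–10:30 am, 11:00 am–12:15 pm, 12:30 pm–12:45 pm.
Lengths: 4 h 15 min + 1 h 15 min + 15 min = 5 h 45 min.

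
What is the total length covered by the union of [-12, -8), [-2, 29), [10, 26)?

Merged: [-12, -8), [-2, 29).
Lengths: 4 + 31 = 35.

35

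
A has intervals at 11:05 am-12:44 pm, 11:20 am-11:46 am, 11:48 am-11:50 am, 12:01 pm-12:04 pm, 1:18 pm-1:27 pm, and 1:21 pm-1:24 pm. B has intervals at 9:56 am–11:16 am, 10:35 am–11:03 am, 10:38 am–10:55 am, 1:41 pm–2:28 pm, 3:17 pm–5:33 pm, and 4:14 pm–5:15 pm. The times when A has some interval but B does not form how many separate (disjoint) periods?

2

A, merged: 11:05 am-12:44 pm, 1:18 pm-1:27 pm.
B, merged: 9:56 am-11:16 am, 1:41 pm-2:28 pm, 3:17 pm-5:33 pm.
A \ B = 11:16 am-12:44 pm, 1:18 pm-1:27 pm.
That is 2 disjoint pieces.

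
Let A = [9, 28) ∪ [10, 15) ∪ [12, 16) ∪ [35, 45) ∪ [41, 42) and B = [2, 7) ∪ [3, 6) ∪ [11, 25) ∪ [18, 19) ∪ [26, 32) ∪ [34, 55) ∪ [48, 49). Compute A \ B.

First set merges to [9, 28), [35, 45).
Second set merges to [2, 7), [11, 25), [26, 32), [34, 55).
[9, 28) minus B → [9, 11), [25, 26).
[35, 45): fully covered by B → removed.

[9, 11) ∪ [25, 26)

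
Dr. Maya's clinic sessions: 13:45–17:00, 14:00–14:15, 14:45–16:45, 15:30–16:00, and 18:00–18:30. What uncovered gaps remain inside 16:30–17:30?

17:00-17:30

Covered (merged): 13:45-17:00, 18:00-18:30.
Gaps within 16:30-17:30: 17:00-17:30.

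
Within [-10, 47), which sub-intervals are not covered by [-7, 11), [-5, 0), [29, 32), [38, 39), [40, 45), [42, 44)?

Covered (merged): [-7, 11), [29, 32), [38, 39), [40, 45).
Uncovered inside [-10, 47): [-10, -7), [11, 29), [32, 38), [39, 40), [45, 47).

[-10, -7) ∪ [11, 29) ∪ [32, 38) ∪ [39, 40) ∪ [45, 47)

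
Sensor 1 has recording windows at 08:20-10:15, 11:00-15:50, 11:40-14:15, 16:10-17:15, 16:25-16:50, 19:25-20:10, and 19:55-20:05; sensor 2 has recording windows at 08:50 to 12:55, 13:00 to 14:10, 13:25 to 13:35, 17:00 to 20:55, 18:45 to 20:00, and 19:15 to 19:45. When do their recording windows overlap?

First set merges to 08:20–10:15, 11:00–15:50, 16:10–17:15, 19:25–20:10.
Second set merges to 08:50–12:55, 13:00–14:10, 17:00–20:55.
08:20–10:15 meets the second set on 08:50–10:15.
11:00–15:50 meets the second set on 11:00–12:55, 13:00–14:10.
16:10–17:15 meets the second set on 17:00–17:15.
19:25–20:10 meets the second set on 19:25–20:10.

08:50–10:15, 11:00–12:55, 13:00–14:10, 17:00–17:15, 19:25–20:10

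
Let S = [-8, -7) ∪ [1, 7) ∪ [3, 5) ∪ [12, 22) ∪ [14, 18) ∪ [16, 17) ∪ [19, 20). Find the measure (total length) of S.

17

Merged: [-8, -7), [1, 7), [12, 22).
Lengths: 1 + 6 + 10 = 17.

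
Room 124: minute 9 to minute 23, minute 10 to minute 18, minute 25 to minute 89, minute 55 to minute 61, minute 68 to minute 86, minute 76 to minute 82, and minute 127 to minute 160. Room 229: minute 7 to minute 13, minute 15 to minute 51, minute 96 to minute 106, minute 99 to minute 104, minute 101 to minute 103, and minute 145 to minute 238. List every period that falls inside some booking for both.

minute 9 to minute 13, minute 15 to minute 23, minute 25 to minute 51, minute 145 to minute 160

First set merges to minute 9 to minute 23, minute 25 to minute 89, minute 127 to minute 160.
Second set merges to minute 7 to minute 13, minute 15 to minute 51, minute 96 to minute 106, minute 145 to minute 238.
minute 9 to minute 23 overlaps B on minute 9 to minute 13, minute 15 to minute 23.
minute 25 to minute 89 overlaps B on minute 25 to minute 51.
minute 127 to minute 160 overlaps B on minute 145 to minute 160.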